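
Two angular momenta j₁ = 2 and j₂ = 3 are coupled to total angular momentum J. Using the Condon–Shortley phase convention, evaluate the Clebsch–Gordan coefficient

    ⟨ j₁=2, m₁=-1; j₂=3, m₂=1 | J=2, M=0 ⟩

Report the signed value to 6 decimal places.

triangle: 3!×1!×3!/8! = 36/40320
(j±m)!: 1!×3!×4!×2!×2!×2! = 1152
prefactor² = (2J+1)×Δ×N² = 36/7
  k=2: +1/(2!×1!×1!×2!×0!×1!) = 1/4
  k=3: −1/(3!×0!×0!×1!×1!×2!) = -1/12
Σ = 1/6  ⇒  CG² = 36/7×1/6² = 1/7
CG = +√(1/7) = +0.377964

+√(1/7) ≈ +0.377964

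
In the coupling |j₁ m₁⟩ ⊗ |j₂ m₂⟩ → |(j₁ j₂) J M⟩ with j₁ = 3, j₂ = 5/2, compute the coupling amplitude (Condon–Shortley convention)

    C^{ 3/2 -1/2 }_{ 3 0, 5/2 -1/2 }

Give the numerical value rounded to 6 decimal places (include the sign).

+√(4/35) = +0.338062

j₁+j₂−J=4  J+j₁−j₂=2  J−j₁+j₂=1  j₁+j₂+J+1=8
(j₁±m₁, j₂±m₂, J±M) = (3,3,2,3,1,2)
P² = 144/35
sum k=1..2:
  [1] −1/12 = -1/12
  [2] +1/4 = 1/4
S = 1/6
C² = P²·S² = 4/35 ; C = +0.338062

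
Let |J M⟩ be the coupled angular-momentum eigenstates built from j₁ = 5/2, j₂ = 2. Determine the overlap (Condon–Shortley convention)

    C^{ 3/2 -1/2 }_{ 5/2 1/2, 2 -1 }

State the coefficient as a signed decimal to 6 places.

triangle: 3!·2!·1!/7! = 12/5040
(j±m)!: 3!·2!·1!·3!·1!·2! = 144
prefactor² = (2J+1)·Δ·N² = 48/35
  k=0: +1/(0!·3!·2!·1!·0!·0!) = 1/12
  k=1: −1/(1!·2!·1!·0!·1!·1!) = -1/2
Σ = -5/12  ⇒  CG² = 48/35·(-5/12)² = 5/21
CG = −√(5/21) = -0.487950

-0.487950  (= −√(5/21))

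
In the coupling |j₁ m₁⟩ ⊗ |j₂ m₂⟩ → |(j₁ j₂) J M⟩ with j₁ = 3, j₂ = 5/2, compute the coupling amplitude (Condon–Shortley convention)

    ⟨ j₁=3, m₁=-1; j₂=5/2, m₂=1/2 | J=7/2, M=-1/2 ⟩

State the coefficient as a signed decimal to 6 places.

-0.125988  (= −√(1/63))

√[8·2!4!3!/10! · 2!4!3!2!3!4!] = √(9216/175)
  +(−1)^0/∏(0,2,4,3,0,0)! = 1/288  (running 1/288)
  +(−1)^1/∏(1,1,3,2,1,1)! = -1/12  (running -23/288)
  +(−1)^2/∏(2,0,2,1,2,2)! = 1/16  (running -5/288)
⟨..|..⟩ = √(9216/175)·(-5/288) = -0.125988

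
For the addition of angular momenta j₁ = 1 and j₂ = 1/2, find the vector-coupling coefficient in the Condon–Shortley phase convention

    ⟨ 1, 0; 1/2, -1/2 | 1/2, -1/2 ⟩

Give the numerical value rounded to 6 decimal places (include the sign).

+√(1/3) = +0.577350

triangle: 1!*1!*0!/3! = 1/6
(j±m)!: 1!*1!*0!*1!*0!*1! = 1
prefactor² = (2J+1)*Δ*N² = 1/3
  k=0: +1/(0!*1!*1!*0!*0!*0!) = 1
Σ = 1  ⇒  CG² = 1/3*1² = 1/3
CG = +√(1/3) = +0.577350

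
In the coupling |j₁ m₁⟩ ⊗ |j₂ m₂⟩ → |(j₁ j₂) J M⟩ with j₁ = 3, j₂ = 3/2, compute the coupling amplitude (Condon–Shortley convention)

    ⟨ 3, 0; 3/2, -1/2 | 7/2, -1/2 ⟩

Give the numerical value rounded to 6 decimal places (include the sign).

+0.308607  (= +√(2/21))

triangle: 1!·5!·2!/9! = 240/362880
(j±m)!: 3!·3!·1!·2!·3!·4! = 10368
prefactor² = (2J+1)·Δ·N² = 384/7
  k=0: +1/(0!·1!·3!·1!·2!·1!) = 1/12
  k=1: −1/(1!·0!·2!·0!·3!·2!) = -1/24
Σ = 1/24  ⇒  CG² = 384/7·1/24² = 2/21
CG = +√(2/21) = +0.308607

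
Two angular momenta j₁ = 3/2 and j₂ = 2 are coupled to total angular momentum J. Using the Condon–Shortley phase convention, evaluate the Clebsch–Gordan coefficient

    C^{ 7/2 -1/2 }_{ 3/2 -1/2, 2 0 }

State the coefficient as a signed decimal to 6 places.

triangle: 0!*3!*4!/8! = 144/40320
(j±m)!: 1!*2!*2!*2!*3!*4! = 1152
prefactor² = (2J+1)*Δ*N² = 1152/35
  k=0: +1/(0!*0!*2!*2!*1!*2!) = 1/8
Σ = 1/8  ⇒  CG² = 1152/35*1/8² = 18/35
CG = +√(18/35) = +0.717137

+√(18/35) = +0.717137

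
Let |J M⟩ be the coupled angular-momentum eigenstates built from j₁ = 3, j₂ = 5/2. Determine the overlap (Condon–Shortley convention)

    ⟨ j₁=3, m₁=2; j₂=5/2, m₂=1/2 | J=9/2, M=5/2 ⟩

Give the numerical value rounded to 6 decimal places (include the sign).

+0.497468  (= +√(49/198))

triangle: 1!×5!×4!/11! = 2880/39916800
(j±m)!: 5!×1!×3!×2!×7!×2! = 14515200
prefactor² = (2J+1)×Δ×N² = 115200/11
  k=0: +1/(0!×1!×1!×3!×4!×1!) = 1/144
  k=1: −1/(1!×0!×0!×2!×5!×2!) = -1/480
Σ = 7/1440  ⇒  CG² = 115200/11×7/1440² = 49/198
CG = +√(49/198) = +0.497468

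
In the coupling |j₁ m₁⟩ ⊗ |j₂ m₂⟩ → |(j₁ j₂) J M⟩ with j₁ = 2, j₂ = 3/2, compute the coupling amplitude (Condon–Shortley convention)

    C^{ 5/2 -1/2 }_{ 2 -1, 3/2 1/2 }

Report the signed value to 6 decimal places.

-0.597614  (= −√(5/14))

√[6·1!3!2!/7! · 1!3!2!1!2!3!] = √(72/35)
  +(−1)^0/∏(0,1,3,2,0,0)! = 1/12  (running 1/12)
  +(−1)^1/∏(1,0,2,1,1,1)! = -1/2  (running -5/12)
⟨..|..⟩ = √(72/35)·(-5/12) = -0.597614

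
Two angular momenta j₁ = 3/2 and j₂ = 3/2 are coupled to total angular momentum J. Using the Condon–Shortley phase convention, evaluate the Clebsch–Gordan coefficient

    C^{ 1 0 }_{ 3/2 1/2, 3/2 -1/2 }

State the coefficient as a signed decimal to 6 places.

-0.223607

√[3·2!1!1!/5! · 2!1!1!2!1!1!] = √(1/5)
  +(−1)^0/∏(0,2,1,1,0,0)! = 1/2  (running 1/2)
  +(−1)^1/∏(1,1,0,0,1,1)! = -1  (running -1/2)
⟨..|..⟩ = √(1/5)·(-1/2) = -0.223607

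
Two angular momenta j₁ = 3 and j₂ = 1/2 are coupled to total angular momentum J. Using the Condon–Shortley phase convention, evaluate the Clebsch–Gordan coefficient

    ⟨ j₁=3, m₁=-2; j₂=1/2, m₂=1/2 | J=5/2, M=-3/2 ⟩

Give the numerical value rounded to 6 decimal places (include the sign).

−√(5/7) ≈ -0.845154

triangle: 1!*5!*0!/7! = 120/5040
(j±m)!: 1!*5!*1!*0!*1!*4! = 2880
prefactor² = (2J+1)*Δ*N² = 2880/7
  k=1: −1/(1!*0!*4!*0!*1!*0!) = -1/24
Σ = -1/24  ⇒  CG² = 2880/7*(-1/24)² = 5/7
CG = −√(5/7) = -0.845154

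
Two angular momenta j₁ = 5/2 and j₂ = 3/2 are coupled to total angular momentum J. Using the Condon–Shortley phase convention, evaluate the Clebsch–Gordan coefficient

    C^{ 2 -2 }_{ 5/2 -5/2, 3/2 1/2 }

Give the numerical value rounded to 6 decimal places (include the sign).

+0.690066

√[5·2!3!1!/7! · 0!5!2!1!0!4!] = √(480/7)
  +(−1)^2/∏(2,0,3,0,0,1)! = 1/12  (running 1/12)
⟨..|..⟩ = √(480/7)·(1/12) = +0.690066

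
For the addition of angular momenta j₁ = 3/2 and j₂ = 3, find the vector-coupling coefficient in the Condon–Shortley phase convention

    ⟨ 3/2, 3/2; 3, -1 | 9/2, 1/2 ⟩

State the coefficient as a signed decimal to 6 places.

triangle: 0!×3!×6!/10! = 4320/3628800
(j±m)!: 3!×0!×2!×4!×5!×4! = 829440
prefactor² = (2J+1)×Δ×N² = 69120/7
  k=0: +1/(0!×0!×0!×2!×3!×4!) = 1/288
Σ = 1/288  ⇒  CG² = 69120/7×1/288² = 5/42
CG = +√(5/42) = +0.345033

+√(5/42) = +0.345033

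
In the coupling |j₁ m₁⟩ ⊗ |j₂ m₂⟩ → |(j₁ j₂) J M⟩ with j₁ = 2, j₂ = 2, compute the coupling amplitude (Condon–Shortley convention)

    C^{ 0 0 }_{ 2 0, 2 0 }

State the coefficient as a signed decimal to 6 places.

+√(1/5) = +0.447214

triangle: 4!×0!×0!/5! = 24/120
(j±m)!: 2!×2!×2!×2!×0!×0! = 16
prefactor² = (2J+1)×Δ×N² = 16/5
  k=2: +1/(2!×2!×0!×0!×0!×0!) = 1/4
Σ = 1/4  ⇒  CG² = 16/5×1/4² = 1/5
CG = +√(1/5) = +0.447214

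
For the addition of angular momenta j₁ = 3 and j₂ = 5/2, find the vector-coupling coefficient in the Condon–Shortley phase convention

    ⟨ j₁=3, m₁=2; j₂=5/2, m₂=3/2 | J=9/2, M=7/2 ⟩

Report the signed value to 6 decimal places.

+√(1/99) = +0.100504

triangle: 1!·5!·4!/11! = 2880/39916800
(j±m)!: 5!·1!·4!·1!·8!·1! = 116121600
prefactor² = (2J+1)·Δ·N² = 921600/11
  k=0: +1/(0!·1!·1!·4!·4!·0!) = 1/576
  k=1: −1/(1!·0!·0!·3!·5!·1!) = -1/720
Σ = 1/2880  ⇒  CG² = 921600/11·1/2880² = 1/99
CG = +√(1/99) = +0.100504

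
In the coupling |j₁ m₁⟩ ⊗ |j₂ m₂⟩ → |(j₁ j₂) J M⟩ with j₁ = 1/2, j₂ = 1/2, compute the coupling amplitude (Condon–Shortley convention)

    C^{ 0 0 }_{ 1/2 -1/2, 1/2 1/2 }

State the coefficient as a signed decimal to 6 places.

√[1·1!0!0!/2! · 0!1!1!0!0!0!] = √(1/2)
  +(−1)^1/∏(1,0,0,0,0,0)! = -1  (running -1)
⟨..|..⟩ = √(1/2)·(-1) = -0.707107

−√(1/2) = -0.707107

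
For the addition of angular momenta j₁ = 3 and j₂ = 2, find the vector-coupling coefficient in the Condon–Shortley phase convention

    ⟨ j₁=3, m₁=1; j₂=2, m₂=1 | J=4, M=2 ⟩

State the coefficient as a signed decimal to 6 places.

-0.188982

j₁+j₂−J=1  J+j₁−j₂=5  J−j₁+j₂=3  j₁+j₂+J+1=10
(j₁±m₁, j₂±m₂, J±M) = (4,2,3,1,6,2)
P² = 5184/7
sum k=0..1:
  [0] +1/72 = 1/72
  [1] −1/48 = -1/48
S = -1/144
C² = P²·S² = 1/28 ; C = -0.188982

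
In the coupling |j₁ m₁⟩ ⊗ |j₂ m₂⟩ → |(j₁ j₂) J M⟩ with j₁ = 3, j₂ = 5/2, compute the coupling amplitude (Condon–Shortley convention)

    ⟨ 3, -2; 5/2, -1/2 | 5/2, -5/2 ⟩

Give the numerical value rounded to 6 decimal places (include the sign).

j₁+j₂−J=3  J+j₁−j₂=3  J−j₁+j₂=2  j₁+j₂+J+1=9
(j₁±m₁, j₂±m₂, J±M) = (1,5,2,3,0,5)
P² = 1440/7
sum k=2..2:
  [2] +1/24 = 1/24
S = 1/24
C² = P²·S² = 5/14 ; C = +0.597614

+√(5/14) = +0.597614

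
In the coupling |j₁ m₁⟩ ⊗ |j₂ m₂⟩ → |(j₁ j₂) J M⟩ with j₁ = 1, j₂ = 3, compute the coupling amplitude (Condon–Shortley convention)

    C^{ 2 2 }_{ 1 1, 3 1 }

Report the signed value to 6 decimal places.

+0.218218

j₁+j₂−J=2  J+j₁−j₂=0  J−j₁+j₂=4  j₁+j₂+J+1=7
(j₁±m₁, j₂±m₂, J±M) = (2,0,4,2,4,0)
P² = 768/7
sum k=0..0:
  [0] +1/48 = 1/48
S = 1/48
C² = P²·S² = 1/21 ; C = +0.218218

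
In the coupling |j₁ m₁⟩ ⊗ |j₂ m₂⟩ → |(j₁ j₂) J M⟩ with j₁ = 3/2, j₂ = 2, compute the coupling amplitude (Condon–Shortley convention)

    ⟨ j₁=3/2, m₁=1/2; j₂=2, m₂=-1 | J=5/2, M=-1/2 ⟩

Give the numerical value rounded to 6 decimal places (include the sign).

+√(5/14) = +0.597614

triangle: 1!·2!·3!/7! = 12/5040
(j±m)!: 2!·1!·1!·3!·2!·3! = 144
prefactor² = (2J+1)·Δ·N² = 72/35
  k=0: +1/(0!·1!·1!·1!·1!·2!) = 1/2
  k=1: −1/(1!·0!·0!·0!·2!·3!) = -1/12
Σ = 5/12  ⇒  CG² = 72/35·5/12² = 5/14
CG = +√(5/14) = +0.597614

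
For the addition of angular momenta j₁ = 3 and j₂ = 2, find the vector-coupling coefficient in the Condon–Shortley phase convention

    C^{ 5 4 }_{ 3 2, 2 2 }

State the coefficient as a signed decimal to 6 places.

+0.774597  (= +√(3/5))

triangle: 0!·6!·4!/11! = 17280/39916800
(j±m)!: 5!·1!·4!·0!·9!·1! = 1045094400
prefactor² = (2J+1)·Δ·N² = 4976640
  k=0: +1/(0!·0!·1!·4!·5!·0!) = 1/2880
Σ = 1/2880  ⇒  CG² = 4976640·1/2880² = 3/5
CG = +√(3/5) = +0.774597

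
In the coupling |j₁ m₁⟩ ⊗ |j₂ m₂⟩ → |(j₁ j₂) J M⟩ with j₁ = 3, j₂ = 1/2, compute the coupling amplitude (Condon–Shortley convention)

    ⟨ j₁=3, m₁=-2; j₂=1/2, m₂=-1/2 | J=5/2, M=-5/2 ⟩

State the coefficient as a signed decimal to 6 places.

j₁+j₂−J=1  J+j₁−j₂=5  J−j₁+j₂=0  j₁+j₂+J+1=7
(j₁±m₁, j₂±m₂, J±M) = (1,5,0,1,0,5)
P² = 14400/7
sum k=0..0:
  [0] +1/120 = 1/120
S = 1/120
C² = P²·S² = 1/7 ; C = +0.377964

+0.377964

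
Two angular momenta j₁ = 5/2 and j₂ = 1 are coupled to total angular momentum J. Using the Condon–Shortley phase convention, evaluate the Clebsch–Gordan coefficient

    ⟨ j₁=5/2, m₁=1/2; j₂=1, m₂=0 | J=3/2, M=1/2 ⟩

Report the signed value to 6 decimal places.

j₁+j₂−J=2  J+j₁−j₂=3  J−j₁+j₂=0  j₁+j₂+J+1=6
(j₁±m₁, j₂±m₂, J±M) = (3,2,1,1,2,1)
P² = 8/5
sum k=1..1:
  [1] −1/2 = -1/2
S = -1/2
C² = P²·S² = 2/5 ; C = -0.632456

−√(2/5) = -0.632456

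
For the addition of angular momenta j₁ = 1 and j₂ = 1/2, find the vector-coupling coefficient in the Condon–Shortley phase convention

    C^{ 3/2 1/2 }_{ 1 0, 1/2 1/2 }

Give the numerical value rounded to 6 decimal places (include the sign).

+√(2/3) ≈ +0.816497

√[4·0!2!1!/4! · 1!1!1!0!2!1!] = √(2/3)
  +(−1)^0/∏(0,0,1,1,1,0)! = 1  (running 1)
⟨..|..⟩ = √(2/3)·(1) = +0.816497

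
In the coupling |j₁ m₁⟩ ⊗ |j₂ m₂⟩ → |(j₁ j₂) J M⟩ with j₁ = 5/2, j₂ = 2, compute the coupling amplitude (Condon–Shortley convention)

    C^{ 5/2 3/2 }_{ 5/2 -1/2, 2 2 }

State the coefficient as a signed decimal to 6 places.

+√(27/70) ≈ +0.621059

√[6·2!3!2!/8! · 2!3!4!0!4!1!] = √(864/35)
  +(−1)^2/∏(2,0,1,2,2,0)! = 1/8  (running 1/8)
⟨..|..⟩ = √(864/35)·(1/8) = +0.621059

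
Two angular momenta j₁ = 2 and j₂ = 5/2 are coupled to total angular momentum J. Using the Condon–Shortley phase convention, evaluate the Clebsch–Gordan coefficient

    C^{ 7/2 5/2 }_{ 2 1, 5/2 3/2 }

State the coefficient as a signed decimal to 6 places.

triangle: 1!·3!·4!/9! = 144/362880
(j±m)!: 3!·1!·4!·1!·6!·1! = 103680
prefactor² = (2J+1)·Δ·N² = 2304/7
  k=0: +1/(0!·1!·1!·4!·2!·0!) = 1/48
  k=1: −1/(1!·0!·0!·3!·3!·1!) = -1/36
Σ = -1/144  ⇒  CG² = 2304/7·(-1/144)² = 1/63
CG = −√(1/63) = -0.125988

−√(1/63) = -0.125988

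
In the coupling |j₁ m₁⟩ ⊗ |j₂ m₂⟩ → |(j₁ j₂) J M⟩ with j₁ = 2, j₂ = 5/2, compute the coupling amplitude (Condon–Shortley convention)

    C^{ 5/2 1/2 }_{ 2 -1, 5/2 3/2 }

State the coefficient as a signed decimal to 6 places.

+0.414039  (= +√(6/35))

triangle: 2!*2!*3!/8! = 24/40320
(j±m)!: 1!*3!*4!*1!*3!*2! = 1728
prefactor² = (2J+1)*Δ*N² = 216/35
  k=1: −1/(1!*1!*2!*3!*0!*0!) = -1/12
  k=2: +1/(2!*0!*1!*2!*1!*1!) = 1/4
Σ = 1/6  ⇒  CG² = 216/35*1/6² = 6/35
CG = +√(6/35) = +0.414039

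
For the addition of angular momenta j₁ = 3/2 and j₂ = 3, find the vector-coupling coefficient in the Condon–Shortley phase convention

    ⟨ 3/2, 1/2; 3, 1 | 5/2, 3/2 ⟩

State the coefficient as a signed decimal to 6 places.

√[6·2!1!4!/8! · 2!1!4!2!4!1!] = √(576/35)
  +(−1)^0/∏(0,2,1,4,0,0)! = 1/48  (running 1/48)
  +(−1)^1/∏(1,1,0,3,1,1)! = -1/6  (running -7/48)
⟨..|..⟩ = √(576/35)·(-7/48) = -0.591608

−√(7/20) = -0.591608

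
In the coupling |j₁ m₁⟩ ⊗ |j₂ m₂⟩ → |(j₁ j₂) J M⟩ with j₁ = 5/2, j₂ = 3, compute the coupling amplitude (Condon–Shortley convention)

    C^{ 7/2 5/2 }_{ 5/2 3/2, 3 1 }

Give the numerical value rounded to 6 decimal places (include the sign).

triangle: 2!×3!×4!/10! = 288/3628800
(j±m)!: 4!×1!×4!×2!×6!×1! = 829440
prefactor² = (2J+1)×Δ×N² = 18432/35
  k=0: +1/(0!×2!×1!×4!×2!×0!) = 1/96
  k=1: −1/(1!×1!×0!×3!×3!×1!) = -1/36
Σ = -5/288  ⇒  CG² = 18432/35×(-5/288)² = 10/63
CG = −√(10/63) = -0.398410

−√(10/63) = -0.398410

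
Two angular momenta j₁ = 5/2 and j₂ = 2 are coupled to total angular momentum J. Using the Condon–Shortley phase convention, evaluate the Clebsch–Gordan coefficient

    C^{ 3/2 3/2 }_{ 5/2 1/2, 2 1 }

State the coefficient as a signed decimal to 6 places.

√[4·3!2!1!/7! · 3!2!3!1!3!0!] = √(144/35)
  +(−1)^2/∏(2,1,0,1,2,0)! = 1/4  (running 1/4)
⟨..|..⟩ = √(144/35)·(1/4) = +0.507093

+0.507093  (= +√(9/35))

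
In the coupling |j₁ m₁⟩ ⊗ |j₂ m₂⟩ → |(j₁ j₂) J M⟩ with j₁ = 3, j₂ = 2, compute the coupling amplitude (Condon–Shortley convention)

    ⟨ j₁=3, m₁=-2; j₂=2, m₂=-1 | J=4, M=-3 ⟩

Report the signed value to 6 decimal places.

-0.223607  (= −√(1/20))

j₁+j₂−J=1  J+j₁−j₂=5  J−j₁+j₂=3  j₁+j₂+J+1=10
(j₁±m₁, j₂±m₂, J±M) = (1,5,1,3,1,7)
P² = 6480
sum k=0..1:
  [0] +1/240 = 1/240
  [1] −1/144 = -1/144
S = -1/360
C² = P²·S² = 1/20 ; C = -0.223607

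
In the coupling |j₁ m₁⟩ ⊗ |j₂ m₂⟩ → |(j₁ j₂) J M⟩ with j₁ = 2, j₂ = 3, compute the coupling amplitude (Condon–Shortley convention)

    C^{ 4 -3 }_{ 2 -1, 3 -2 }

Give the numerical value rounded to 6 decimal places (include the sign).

+√(1/20) ≈ +0.223607

j₁+j₂−J=1  J+j₁−j₂=3  J−j₁+j₂=5  j₁+j₂+J+1=10
(j₁±m₁, j₂±m₂, J±M) = (1,3,1,5,1,7)
P² = 6480
sum k=0..1:
  [0] +1/144 = 1/144
  [1] −1/240 = -1/240
S = 1/360
C² = P²·S² = 1/20 ; C = +0.223607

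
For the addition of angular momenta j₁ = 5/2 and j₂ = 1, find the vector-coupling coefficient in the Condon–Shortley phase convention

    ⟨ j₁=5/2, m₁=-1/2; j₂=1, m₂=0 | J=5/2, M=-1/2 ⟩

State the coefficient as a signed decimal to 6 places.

j₁+j₂−J=1  J+j₁−j₂=4  J−j₁+j₂=1  j₁+j₂+J+1=7
(j₁±m₁, j₂±m₂, J±M) = (2,3,1,1,2,3)
P² = 144/35
sum k=0..1:
  [0] +1/6 = 1/6
  [1] −1/4 = -1/4
S = -1/12
C² = P²·S² = 1/35 ; C = -0.169031

-0.169031  (= −√(1/35))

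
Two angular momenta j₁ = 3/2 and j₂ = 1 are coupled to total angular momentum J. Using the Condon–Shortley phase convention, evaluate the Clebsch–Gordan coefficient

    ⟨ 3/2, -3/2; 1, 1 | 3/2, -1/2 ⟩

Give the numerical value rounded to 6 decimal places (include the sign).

√[4·1!2!1!/5! · 0!3!2!0!1!2!] = √(8/5)
  +(−1)^1/∏(1,0,2,1,0,0)! = -1/2  (running -1/2)
⟨..|..⟩ = √(8/5)·(-1/2) = -0.632456

−√(2/5) = -0.632456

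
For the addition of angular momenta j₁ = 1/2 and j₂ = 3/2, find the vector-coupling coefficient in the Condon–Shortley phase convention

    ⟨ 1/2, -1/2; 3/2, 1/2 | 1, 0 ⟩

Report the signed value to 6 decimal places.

√[3·1!0!2!/4! · 0!1!2!1!1!1!] = √(1/2)
  +(−1)^1/∏(1,0,0,1,0,1)! = -1  (running -1)
⟨..|..⟩ = √(1/2)·(-1) = -0.707107

−√(1/2) ≈ -0.707107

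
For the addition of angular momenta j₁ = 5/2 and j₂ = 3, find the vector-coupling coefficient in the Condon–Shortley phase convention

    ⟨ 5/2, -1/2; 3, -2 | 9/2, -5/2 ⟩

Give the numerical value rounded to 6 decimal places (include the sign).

j₁+j₂−J=1  J+j₁−j₂=4  J−j₁+j₂=5  j₁+j₂+J+1=11
(j₁±m₁, j₂±m₂, J±M) = (2,3,1,5,2,7)
P² = 115200/11
sum k=0..1:
  [0] +1/144 = 1/144
  [1] −1/480 = -1/480
S = 7/1440
C² = P²·S² = 49/198 ; C = +0.497468

+0.497468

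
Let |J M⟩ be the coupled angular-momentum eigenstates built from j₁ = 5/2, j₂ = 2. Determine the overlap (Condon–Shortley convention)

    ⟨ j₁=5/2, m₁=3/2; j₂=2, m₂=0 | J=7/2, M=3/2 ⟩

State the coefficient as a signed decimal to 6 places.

+0.534522  (= +√(2/7))

j₁+j₂−J=1  J+j₁−j₂=4  J−j₁+j₂=3  j₁+j₂+J+1=9
(j₁±m₁, j₂±m₂, J±M) = (4,1,2,2,5,2)
P² = 512/7
sum k=0..1:
  [0] +1/12 = 1/12
  [1] −1/48 = -1/48
S = 1/16
C² = P²·S² = 2/7 ; C = +0.534522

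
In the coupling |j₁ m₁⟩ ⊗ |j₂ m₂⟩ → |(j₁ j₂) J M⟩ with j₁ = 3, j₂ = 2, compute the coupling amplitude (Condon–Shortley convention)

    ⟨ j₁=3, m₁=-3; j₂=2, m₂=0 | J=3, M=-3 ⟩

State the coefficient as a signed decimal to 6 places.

+0.645497  (= +√(5/12))

j₁+j₂−J=2  J+j₁−j₂=4  J−j₁+j₂=2  j₁+j₂+J+1=9
(j₁±m₁, j₂±m₂, J±M) = (0,6,2,2,0,6)
P² = 3840
sum k=2..2:
  [2] +1/96 = 1/96
S = 1/96
C² = P²·S² = 5/12 ; C = +0.645497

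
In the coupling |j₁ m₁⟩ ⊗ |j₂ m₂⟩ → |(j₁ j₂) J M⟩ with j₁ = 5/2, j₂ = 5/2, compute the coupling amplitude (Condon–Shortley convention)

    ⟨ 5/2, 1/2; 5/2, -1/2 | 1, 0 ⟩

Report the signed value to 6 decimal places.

√[3·4!1!1!/7! · 3!2!2!3!1!1!] = √(72/35)
  +(−1)^1/∏(1,3,1,1,0,0)! = -1/6  (running -1/6)
  +(−1)^2/∏(2,2,0,0,1,1)! = 1/4  (running 1/12)
⟨..|..⟩ = √(72/35)·(1/12) = +0.119523

+√(1/70) = +0.119523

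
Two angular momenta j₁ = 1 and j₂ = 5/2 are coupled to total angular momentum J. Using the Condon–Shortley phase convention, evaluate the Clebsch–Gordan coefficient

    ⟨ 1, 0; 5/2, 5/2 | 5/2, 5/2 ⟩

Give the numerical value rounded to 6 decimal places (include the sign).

j₁+j₂−J=1  J+j₁−j₂=1  J−j₁+j₂=4  j₁+j₂+J+1=7
(j₁±m₁, j₂±m₂, J±M) = (1,1,5,0,5,0)
P² = 2880/7
sum k=1..1:
  [1] −1/24 = -1/24
S = -1/24
C² = P²·S² = 5/7 ; C = -0.845154

−√(5/7) ≈ -0.845154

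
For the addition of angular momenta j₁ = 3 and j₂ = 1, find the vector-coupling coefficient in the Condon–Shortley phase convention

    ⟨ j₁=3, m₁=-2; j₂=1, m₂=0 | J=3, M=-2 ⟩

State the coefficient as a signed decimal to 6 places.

−√(1/3) ≈ -0.577350

j₁+j₂−J=1  J+j₁−j₂=5  J−j₁+j₂=1  j₁+j₂+J+1=8
(j₁±m₁, j₂±m₂, J±M) = (1,5,1,1,1,5)
P² = 300
sum k=0..1:
  [0] +1/120 = 1/120
  [1] −1/24 = -1/24
S = -1/30
C² = P²·S² = 1/3 ; C = -0.577350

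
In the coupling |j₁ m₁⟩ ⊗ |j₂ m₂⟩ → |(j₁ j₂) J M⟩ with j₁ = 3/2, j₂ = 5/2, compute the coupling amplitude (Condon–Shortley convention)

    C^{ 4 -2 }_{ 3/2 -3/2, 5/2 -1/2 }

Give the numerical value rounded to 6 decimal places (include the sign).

+0.597614

√[9·0!3!5!/9! · 0!3!2!3!2!6!] = √(12960/7)
  +(−1)^0/∏(0,0,3,2,0,3)! = 1/72  (running 1/72)
⟨..|..⟩ = √(12960/7)·(1/72) = +0.597614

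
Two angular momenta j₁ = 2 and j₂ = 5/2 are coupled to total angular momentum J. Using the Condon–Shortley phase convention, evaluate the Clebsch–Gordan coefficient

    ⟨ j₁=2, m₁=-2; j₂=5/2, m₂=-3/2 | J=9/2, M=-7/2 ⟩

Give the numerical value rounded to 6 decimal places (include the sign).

j₁+j₂−J=0  J+j₁−j₂=4  J−j₁+j₂=5  j₁+j₂+J+1=10
(j₁±m₁, j₂±m₂, J±M) = (0,4,1,4,1,8)
P² = 184320
sum k=0..0:
  [0] +1/576 = 1/576
S = 1/576
C² = P²·S² = 5/9 ; C = +0.745356

+√(5/9) = +0.745356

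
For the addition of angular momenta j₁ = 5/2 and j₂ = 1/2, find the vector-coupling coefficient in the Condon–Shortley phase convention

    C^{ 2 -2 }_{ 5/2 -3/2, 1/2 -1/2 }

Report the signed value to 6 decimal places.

√[5·1!4!0!/6! · 1!4!0!1!0!4!] = √(96)
  +(−1)^0/∏(0,1,4,0,0,0)! = 1/24  (running 1/24)
⟨..|..⟩ = √(96)·(1/24) = +0.408248

+√(1/6) = +0.408248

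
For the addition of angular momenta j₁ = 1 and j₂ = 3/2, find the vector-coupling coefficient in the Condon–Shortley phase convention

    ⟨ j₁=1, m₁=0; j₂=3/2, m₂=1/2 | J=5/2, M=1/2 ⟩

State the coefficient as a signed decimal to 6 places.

+0.774597

triangle: 0!·2!·3!/6! = 12/720
(j±m)!: 1!·1!·2!·1!·3!·2! = 24
prefactor² = (2J+1)·Δ·N² = 12/5
  k=0: +1/(0!·0!·1!·2!·1!·1!) = 1/2
Σ = 1/2  ⇒  CG² = 12/5·1/2² = 3/5
CG = +√(3/5) = +0.774597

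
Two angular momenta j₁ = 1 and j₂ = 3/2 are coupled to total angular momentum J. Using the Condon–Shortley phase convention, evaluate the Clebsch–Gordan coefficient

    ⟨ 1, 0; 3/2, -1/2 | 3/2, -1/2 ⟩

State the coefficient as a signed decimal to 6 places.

triangle: 1!·1!·2!/5! = 2/120
(j±m)!: 1!·1!·1!·2!·1!·2! = 4
prefactor² = (2J+1)·Δ·N² = 4/15
  k=0: +1/(0!·1!·1!·1!·0!·1!) = 1
  k=1: −1/(1!·0!·0!·0!·1!·2!) = -1/2
Σ = 1/2  ⇒  CG² = 4/15·1/2² = 1/15
CG = +√(1/15) = +0.258199

+√(1/15) ≈ +0.258199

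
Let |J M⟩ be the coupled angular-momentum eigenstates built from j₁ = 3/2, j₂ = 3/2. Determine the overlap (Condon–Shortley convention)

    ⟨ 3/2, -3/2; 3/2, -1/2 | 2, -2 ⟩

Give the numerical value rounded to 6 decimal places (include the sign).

−√(1/2) ≈ -0.707107

√[5·1!2!2!/6! · 0!3!1!2!0!4!] = √(8)
  +(−1)^1/∏(1,0,2,0,0,2)! = -1/4  (running -1/4)
⟨..|..⟩ = √(8)·(-1/4) = -0.707107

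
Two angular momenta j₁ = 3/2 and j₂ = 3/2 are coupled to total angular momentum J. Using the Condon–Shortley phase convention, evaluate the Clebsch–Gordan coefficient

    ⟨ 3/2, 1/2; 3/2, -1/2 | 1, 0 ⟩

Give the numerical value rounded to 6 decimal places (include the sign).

√[3·2!1!1!/5! · 2!1!1!2!1!1!] = √(1/5)
  +(−1)^0/∏(0,2,1,1,0,0)! = 1/2  (running 1/2)
  +(−1)^1/∏(1,1,0,0,1,1)! = -1  (running -1/2)
⟨..|..⟩ = √(1/5)·(-1/2) = -0.223607

−√(1/20) = -0.223607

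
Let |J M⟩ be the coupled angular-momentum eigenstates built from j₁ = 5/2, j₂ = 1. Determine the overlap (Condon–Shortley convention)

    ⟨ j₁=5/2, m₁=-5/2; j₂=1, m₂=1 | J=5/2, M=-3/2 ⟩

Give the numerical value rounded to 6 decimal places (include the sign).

triangle: 1!×4!×1!/7! = 24/5040
(j±m)!: 0!×5!×2!×0!×1!×4! = 5760
prefactor² = (2J+1)×Δ×N² = 1152/7
  k=1: −1/(1!×0!×4!×1!×0!×0!) = -1/24
Σ = -1/24  ⇒  CG² = 1152/7×(-1/24)² = 2/7
CG = −√(2/7) = -0.534522

−√(2/7) ≈ -0.534522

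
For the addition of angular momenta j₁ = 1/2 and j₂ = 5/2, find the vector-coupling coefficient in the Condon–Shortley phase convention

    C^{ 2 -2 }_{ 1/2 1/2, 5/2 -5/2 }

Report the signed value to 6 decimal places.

triangle: 1!·0!·4!/6! = 24/720
(j±m)!: 1!·0!·0!·5!·0!·4! = 2880
prefactor² = (2J+1)·Δ·N² = 480
  k=0: +1/(0!·1!·0!·0!·0!·4!) = 1/24
Σ = 1/24  ⇒  CG² = 480·1/24² = 5/6
CG = +√(5/6) = +0.912871

+0.912871  (= +√(5/6))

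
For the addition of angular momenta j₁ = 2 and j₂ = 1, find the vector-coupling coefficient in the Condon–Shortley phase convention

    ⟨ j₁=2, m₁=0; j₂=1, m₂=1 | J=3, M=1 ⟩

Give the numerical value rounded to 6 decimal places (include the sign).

triangle: 0!*4!*2!/7! = 48/5040
(j±m)!: 2!*2!*2!*0!*4!*2! = 384
prefactor² = (2J+1)*Δ*N² = 128/5
  k=0: +1/(0!*0!*2!*2!*2!*0!) = 1/8
Σ = 1/8  ⇒  CG² = 128/5*1/8² = 2/5
CG = +√(2/5) = +0.632456

+0.632456  (= +√(2/5))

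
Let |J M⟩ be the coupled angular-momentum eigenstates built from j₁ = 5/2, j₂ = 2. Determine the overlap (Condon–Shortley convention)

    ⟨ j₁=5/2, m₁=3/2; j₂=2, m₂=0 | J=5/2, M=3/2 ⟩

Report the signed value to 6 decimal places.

−√(1/70) = -0.119523

√[6·2!3!2!/8! · 4!1!2!2!4!1!] = √(288/35)
  +(−1)^0/∏(0,2,1,2,2,0)! = 1/8  (running 1/8)
  +(−1)^1/∏(1,1,0,1,3,1)! = -1/6  (running -1/24)
⟨..|..⟩ = √(288/35)·(-1/24) = -0.119523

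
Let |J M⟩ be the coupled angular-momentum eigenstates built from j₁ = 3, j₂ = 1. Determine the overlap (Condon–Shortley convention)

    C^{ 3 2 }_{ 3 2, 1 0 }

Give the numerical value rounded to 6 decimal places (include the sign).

+0.577350  (= +√(1/3))

j₁+j₂−J=1  J+j₁−j₂=5  J−j₁+j₂=1  j₁+j₂+J+1=8
(j₁±m₁, j₂±m₂, J±M) = (5,1,1,1,5,1)
P² = 300
sum k=0..1:
  [0] +1/24 = 1/24
  [1] −1/120 = -1/120
S = 1/30
C² = P²·S² = 1/3 ; C = +0.577350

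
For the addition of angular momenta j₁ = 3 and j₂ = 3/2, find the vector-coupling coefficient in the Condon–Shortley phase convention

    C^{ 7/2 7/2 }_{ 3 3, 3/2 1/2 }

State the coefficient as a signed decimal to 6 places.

+0.816497  (= +√(2/3))

j₁+j₂−J=1  J+j₁−j₂=5  J−j₁+j₂=2  j₁+j₂+J+1=9
(j₁±m₁, j₂±m₂, J±M) = (6,0,2,1,7,0)
P² = 38400
sum k=0..0:
  [0] +1/240 = 1/240
S = 1/240
C² = P²·S² = 2/3 ; C = +0.816497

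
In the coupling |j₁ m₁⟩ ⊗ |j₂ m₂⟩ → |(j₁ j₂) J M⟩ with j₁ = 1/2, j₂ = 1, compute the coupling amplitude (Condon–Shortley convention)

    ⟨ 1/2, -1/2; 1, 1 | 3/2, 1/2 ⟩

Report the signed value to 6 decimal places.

triangle: 0!×1!×2!/4! = 2/24
(j±m)!: 0!×1!×2!×0!×2!×1! = 4
prefactor² = (2J+1)×Δ×N² = 4/3
  k=0: +1/(0!×0!×1!×2!×0!×0!) = 1/2
Σ = 1/2  ⇒  CG² = 4/3×1/2² = 1/3
CG = +√(1/3) = +0.577350

+√(1/3) = +0.577350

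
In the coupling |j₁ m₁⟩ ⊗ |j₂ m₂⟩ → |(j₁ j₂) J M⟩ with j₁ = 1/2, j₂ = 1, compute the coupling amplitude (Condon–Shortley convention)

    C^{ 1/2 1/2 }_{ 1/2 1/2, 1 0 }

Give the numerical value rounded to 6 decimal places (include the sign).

√[2·1!0!1!/3! · 1!0!1!1!1!0!] = √(1/3)
  +(−1)^0/∏(0,1,0,1,0,0)! = 1  (running 1)
⟨..|..⟩ = √(1/3)·(1) = +0.577350

+0.577350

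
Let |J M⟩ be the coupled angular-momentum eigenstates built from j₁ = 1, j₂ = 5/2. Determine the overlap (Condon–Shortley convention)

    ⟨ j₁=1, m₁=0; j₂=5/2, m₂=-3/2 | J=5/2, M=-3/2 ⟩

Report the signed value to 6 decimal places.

+0.507093  (= +√(9/35))

√[6·1!1!4!/7! · 1!1!1!4!1!4!] = √(576/35)
  +(−1)^0/∏(0,1,1,1,0,3)! = 1/6  (running 1/6)
  +(−1)^1/∏(1,0,0,0,1,4)! = -1/24  (running 1/8)
⟨..|..⟩ = √(576/35)·(1/8) = +0.507093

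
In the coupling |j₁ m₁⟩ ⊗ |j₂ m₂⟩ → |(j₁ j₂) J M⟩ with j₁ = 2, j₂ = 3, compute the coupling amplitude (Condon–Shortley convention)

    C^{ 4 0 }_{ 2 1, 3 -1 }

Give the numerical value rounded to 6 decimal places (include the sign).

j₁+j₂−J=1  J+j₁−j₂=3  J−j₁+j₂=5  j₁+j₂+J+1=10
(j₁±m₁, j₂±m₂, J±M) = (3,1,2,4,4,4)
P² = 10368/35
sum k=0..1:
  [0] +1/24 = 1/24
  [1] −1/144 = -1/144
S = 5/144
C² = P²·S² = 5/14 ; C = +0.597614

+√(5/14) = +0.597614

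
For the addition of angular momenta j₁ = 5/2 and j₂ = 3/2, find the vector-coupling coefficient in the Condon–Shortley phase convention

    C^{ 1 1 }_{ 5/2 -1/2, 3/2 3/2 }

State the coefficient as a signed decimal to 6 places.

√[3·3!2!0!/6! · 2!3!3!0!2!0!] = √(36/5)
  +(−1)^3/∏(3,0,0,0,2,0)! = -1/12  (running -1/12)
⟨..|..⟩ = √(36/5)·(-1/12) = -0.223607

−√(1/20) ≈ -0.223607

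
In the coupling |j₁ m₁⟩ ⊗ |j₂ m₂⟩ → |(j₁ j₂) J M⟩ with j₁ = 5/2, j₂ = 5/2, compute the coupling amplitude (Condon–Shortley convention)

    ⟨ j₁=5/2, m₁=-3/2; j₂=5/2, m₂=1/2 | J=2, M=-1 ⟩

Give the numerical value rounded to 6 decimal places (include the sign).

+√(1/7) ≈ +0.377964

triangle: 3!×2!×2!/8! = 24/40320
(j±m)!: 1!×4!×3!×2!×1!×3! = 1728
prefactor² = (2J+1)×Δ×N² = 36/7
  k=2: +1/(2!×1!×2!×1!×0!×1!) = 1/4
  k=3: −1/(3!×0!×1!×0!×1!×2!) = -1/12
Σ = 1/6  ⇒  CG² = 36/7×1/6² = 1/7
CG = +√(1/7) = +0.377964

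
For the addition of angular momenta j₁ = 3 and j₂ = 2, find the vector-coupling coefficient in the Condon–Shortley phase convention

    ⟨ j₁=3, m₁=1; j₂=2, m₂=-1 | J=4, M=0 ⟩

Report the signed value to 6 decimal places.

+√(5/14) = +0.597614

j₁+j₂−J=1  J+j₁−j₂=5  J−j₁+j₂=3  j₁+j₂+J+1=10
(j₁±m₁, j₂±m₂, J±M) = (4,2,1,3,4,4)
P² = 10368/35
sum k=0..1:
  [0] +1/24 = 1/24
  [1] −1/144 = -1/144
S = 5/144
C² = P²·S² = 5/14 ; C = +0.597614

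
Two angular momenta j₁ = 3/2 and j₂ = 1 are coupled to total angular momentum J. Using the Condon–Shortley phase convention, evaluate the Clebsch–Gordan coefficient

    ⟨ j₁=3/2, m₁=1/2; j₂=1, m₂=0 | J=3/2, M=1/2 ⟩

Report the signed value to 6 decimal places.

j₁+j₂−J=1  J+j₁−j₂=2  J−j₁+j₂=1  j₁+j₂+J+1=5
(j₁±m₁, j₂±m₂, J±M) = (2,1,1,1,2,1)
P² = 4/15
sum k=0..1:
  [0] +1/1 = 1
  [1] −1/2 = -1/2
S = 1/2
C² = P²·S² = 1/15 ; C = +0.258199

+√(1/15) ≈ +0.258199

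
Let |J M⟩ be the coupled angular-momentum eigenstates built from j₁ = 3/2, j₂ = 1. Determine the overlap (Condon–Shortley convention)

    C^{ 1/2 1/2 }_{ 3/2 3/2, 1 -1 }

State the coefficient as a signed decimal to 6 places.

+√(1/2) = +0.707107

triangle: 2!·1!·0!/4! = 2/24
(j±m)!: 3!·0!·0!·2!·1!·0! = 12
prefactor² = (2J+1)·Δ·N² = 2
  k=0: +1/(0!·2!·0!·0!·1!·0!) = 1/2
Σ = 1/2  ⇒  CG² = 2·1/2² = 1/2
CG = +√(1/2) = +0.707107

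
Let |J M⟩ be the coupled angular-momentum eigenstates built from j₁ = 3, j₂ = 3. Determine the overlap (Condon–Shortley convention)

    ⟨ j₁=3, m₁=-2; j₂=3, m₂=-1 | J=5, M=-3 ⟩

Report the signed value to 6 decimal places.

j₁+j₂−J=1  J+j₁−j₂=5  J−j₁+j₂=5  j₁+j₂+J+1=12
(j₁±m₁, j₂±m₂, J±M) = (1,5,2,4,2,8)
P² = 153600
sum k=0..1:
  [0] +1/1440 = 1/1440
  [1] −1/576 = -1/576
S = -1/960
C² = P²·S² = 1/6 ; C = -0.408248

−√(1/6) ≈ -0.408248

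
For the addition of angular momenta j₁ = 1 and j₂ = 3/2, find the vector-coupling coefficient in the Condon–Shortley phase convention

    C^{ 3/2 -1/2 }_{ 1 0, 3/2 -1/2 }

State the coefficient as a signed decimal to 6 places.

+0.258199  (= +√(1/15))

triangle: 1!*1!*2!/5! = 2/120
(j±m)!: 1!*1!*1!*2!*1!*2! = 4
prefactor² = (2J+1)*Δ*N² = 4/15
  k=0: +1/(0!*1!*1!*1!*0!*1!) = 1
  k=1: −1/(1!*0!*0!*0!*1!*2!) = -1/2
Σ = 1/2  ⇒  CG² = 4/15*1/2² = 1/15
CG = +√(1/15) = +0.258199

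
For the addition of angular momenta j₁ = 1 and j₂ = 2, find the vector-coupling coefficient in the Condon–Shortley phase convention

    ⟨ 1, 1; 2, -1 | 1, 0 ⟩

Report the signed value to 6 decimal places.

+√(3/10) = +0.547723

√[3·2!0!2!/5! · 2!0!1!3!1!1!] = √(6/5)
  +(−1)^0/∏(0,2,0,1,0,1)! = 1/2  (running 1/2)
⟨..|..⟩ = √(6/5)·(1/2) = +0.547723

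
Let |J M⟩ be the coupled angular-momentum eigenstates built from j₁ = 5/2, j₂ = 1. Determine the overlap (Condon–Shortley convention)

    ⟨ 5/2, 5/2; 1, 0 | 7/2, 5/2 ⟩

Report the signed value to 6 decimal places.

+0.534522

√[8·0!5!2!/8! · 5!0!1!1!6!1!] = √(28800/7)
  +(−1)^0/∏(0,0,0,1,5,1)! = 1/120  (running 1/120)
⟨..|..⟩ = √(28800/7)·(1/120) = +0.534522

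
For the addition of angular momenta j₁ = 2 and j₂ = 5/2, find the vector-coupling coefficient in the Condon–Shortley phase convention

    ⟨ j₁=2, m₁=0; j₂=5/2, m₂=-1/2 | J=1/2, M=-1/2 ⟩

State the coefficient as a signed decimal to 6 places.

+0.447214

j₁+j₂−J=4  J+j₁−j₂=0  J−j₁+j₂=1  j₁+j₂+J+1=6
(j₁±m₁, j₂±m₂, J±M) = (2,2,2,3,0,1)
P² = 16/5
sum k=2..2:
  [2] +1/4 = 1/4
S = 1/4
C² = P²·S² = 1/5 ; C = +0.447214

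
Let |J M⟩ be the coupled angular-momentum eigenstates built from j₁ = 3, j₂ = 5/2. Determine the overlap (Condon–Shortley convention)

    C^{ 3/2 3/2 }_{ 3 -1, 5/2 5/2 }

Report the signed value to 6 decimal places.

+0.267261

triangle: 4!×2!×1!/8! = 48/40320
(j±m)!: 2!×4!×5!×0!×3!×0! = 34560
prefactor² = (2J+1)×Δ×N² = 1152/7
  k=4: +1/(4!×0!×0!×1!×2!×0!) = 1/48
Σ = 1/48  ⇒  CG² = 1152/7×1/48² = 1/14
CG = +√(1/14) = +0.267261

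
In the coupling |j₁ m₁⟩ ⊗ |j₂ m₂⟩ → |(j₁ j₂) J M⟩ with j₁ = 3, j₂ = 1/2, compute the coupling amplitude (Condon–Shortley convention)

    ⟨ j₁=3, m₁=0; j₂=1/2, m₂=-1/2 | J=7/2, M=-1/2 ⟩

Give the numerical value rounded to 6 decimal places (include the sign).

+√(4/7) ≈ +0.755929

√[8·0!6!1!/8! · 3!3!0!1!3!4!] = √(5184/7)
  +(−1)^0/∏(0,0,3,0,3,1)! = 1/36  (running 1/36)
⟨..|..⟩ = √(5184/7)·(1/36) = +0.755929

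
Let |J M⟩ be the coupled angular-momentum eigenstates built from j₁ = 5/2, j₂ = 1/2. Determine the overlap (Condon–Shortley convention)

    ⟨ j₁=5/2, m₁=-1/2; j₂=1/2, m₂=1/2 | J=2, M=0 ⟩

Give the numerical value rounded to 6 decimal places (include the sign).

√[5·1!4!0!/6! · 2!3!1!0!2!2!] = √(8)
  +(−1)^1/∏(1,0,2,0,2,0)! = -1/4  (running -1/4)
⟨..|..⟩ = √(8)·(-1/4) = -0.707107

−√(1/2) ≈ -0.707107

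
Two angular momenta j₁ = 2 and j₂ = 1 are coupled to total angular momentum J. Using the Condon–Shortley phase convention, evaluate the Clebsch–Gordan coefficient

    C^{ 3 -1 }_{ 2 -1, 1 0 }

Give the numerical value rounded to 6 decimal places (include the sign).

√[7·0!4!2!/7! · 1!3!1!1!2!4!] = √(96/5)
  +(−1)^0/∏(0,0,3,1,1,1)! = 1/6  (running 1/6)
⟨..|..⟩ = √(96/5)·(1/6) = +0.730297

+0.730297  (= +√(8/15))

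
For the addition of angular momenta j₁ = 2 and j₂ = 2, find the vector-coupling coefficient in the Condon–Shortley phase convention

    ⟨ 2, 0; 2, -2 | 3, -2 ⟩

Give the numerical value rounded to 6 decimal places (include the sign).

j₁+j₂−J=1  J+j₁−j₂=3  J−j₁+j₂=3  j₁+j₂+J+1=8
(j₁±m₁, j₂±m₂, J±M) = (2,2,0,4,1,5)
P² = 72
sum k=0..0:
  [0] +1/12 = 1/12
S = 1/12
C² = P²·S² = 1/2 ; C = +0.707107

+√(1/2) = +0.707107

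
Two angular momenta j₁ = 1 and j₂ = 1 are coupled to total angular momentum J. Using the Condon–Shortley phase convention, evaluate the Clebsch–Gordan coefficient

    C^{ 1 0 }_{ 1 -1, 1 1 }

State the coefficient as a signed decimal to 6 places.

triangle: 1!·1!·1!/4! = 1/24
(j±m)!: 0!·2!·2!·0!·1!·1! = 4
prefactor² = (2J+1)·Δ·N² = 1/2
  k=1: −1/(1!·0!·1!·1!·0!·0!) = -1
Σ = -1  ⇒  CG² = 1/2·(-1)² = 1/2
CG = −√(1/2) = -0.707107

−√(1/2) ≈ -0.707107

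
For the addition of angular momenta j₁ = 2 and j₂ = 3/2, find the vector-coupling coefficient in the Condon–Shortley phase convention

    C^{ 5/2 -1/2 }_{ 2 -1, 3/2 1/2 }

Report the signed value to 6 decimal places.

triangle: 1!×3!×2!/7! = 12/5040
(j±m)!: 1!×3!×2!×1!×2!×3! = 144
prefactor² = (2J+1)×Δ×N² = 72/35
  k=0: +1/(0!×1!×3!×2!×0!×0!) = 1/12
  k=1: −1/(1!×0!×2!×1!×1!×1!) = -1/2
Σ = -5/12  ⇒  CG² = 72/35×(-5/12)² = 5/14
CG = −√(5/14) = -0.597614

−√(5/14) ≈ -0.597614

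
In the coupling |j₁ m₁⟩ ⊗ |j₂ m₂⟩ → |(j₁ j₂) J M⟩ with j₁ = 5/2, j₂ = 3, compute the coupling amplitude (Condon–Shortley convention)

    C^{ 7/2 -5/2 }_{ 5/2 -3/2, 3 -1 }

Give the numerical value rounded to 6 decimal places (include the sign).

−√(10/63) ≈ -0.398410

√[8·2!3!4!/10! · 1!4!2!4!1!6!] = √(18432/35)
  +(−1)^1/∏(1,1,3,1,0,3)! = -1/36  (running -1/36)
  +(−1)^2/∏(2,0,2,0,1,4)! = 1/96  (running -5/288)
⟨..|..⟩ = √(18432/35)·(-5/288) = -0.398410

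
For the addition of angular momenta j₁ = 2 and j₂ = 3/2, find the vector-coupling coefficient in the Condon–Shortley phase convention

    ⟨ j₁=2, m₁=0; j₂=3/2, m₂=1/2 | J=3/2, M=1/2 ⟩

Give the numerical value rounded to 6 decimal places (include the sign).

−√(1/5) ≈ -0.447214

triangle: 2!·2!·1!/6! = 4/720
(j±m)!: 2!·2!·2!·1!·2!·1! = 16
prefactor² = (2J+1)·Δ·N² = 16/45
  k=1: −1/(1!·1!·1!·1!·1!·0!) = -1
  k=2: +1/(2!·0!·0!·0!·2!·1!) = 1/4
Σ = -3/4  ⇒  CG² = 16/45·(-3/4)² = 1/5
CG = −√(1/5) = -0.447214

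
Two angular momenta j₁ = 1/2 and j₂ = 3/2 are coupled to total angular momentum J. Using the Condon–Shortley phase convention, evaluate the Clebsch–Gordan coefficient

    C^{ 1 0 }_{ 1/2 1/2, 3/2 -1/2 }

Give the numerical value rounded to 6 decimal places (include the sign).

√[3·1!0!2!/4! · 1!0!1!2!1!1!] = √(1/2)
  +(−1)^0/∏(0,1,0,1,0,1)! = 1  (running 1)
⟨..|..⟩ = √(1/2)·(1) = +0.707107

+0.707107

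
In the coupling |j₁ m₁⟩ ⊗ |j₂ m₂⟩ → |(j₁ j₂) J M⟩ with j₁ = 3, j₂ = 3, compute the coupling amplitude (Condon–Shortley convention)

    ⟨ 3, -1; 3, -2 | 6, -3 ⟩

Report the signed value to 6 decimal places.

j₁+j₂−J=0  J+j₁−j₂=6  J−j₁+j₂=6  j₁+j₂+J+1=13
(j₁±m₁, j₂±m₂, J±M) = (2,4,1,5,3,9)
P² = 149299200/11
sum k=0..0:
  [0] +1/5760 = 1/5760
S = 1/5760
C² = P²·S² = 9/22 ; C = +0.639602

+√(9/22) ≈ +0.639602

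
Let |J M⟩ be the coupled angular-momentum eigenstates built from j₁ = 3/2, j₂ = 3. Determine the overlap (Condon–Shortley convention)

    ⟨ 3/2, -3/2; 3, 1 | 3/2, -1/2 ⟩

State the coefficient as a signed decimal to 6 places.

triangle: 3!·0!·3!/7! = 36/5040
(j±m)!: 0!·3!·4!·2!·1!·2! = 576
prefactor² = (2J+1)·Δ·N² = 576/35
  k=3: −1/(3!·0!·0!·1!·0!·2!) = -1/12
Σ = -1/12  ⇒  CG² = 576/35·(-1/12)² = 4/35
CG = −√(4/35) = -0.338062

-0.338062  (= −√(4/35))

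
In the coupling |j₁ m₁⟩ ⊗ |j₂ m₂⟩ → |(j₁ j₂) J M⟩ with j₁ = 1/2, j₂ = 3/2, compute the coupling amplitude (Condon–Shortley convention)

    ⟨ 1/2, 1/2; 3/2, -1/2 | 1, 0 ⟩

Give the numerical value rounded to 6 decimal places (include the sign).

j₁+j₂−J=1  J+j₁−j₂=0  J−j₁+j₂=2  j₁+j₂+J+1=4
(j₁±m₁, j₂±m₂, J±M) = (1,0,1,2,1,1)
P² = 1/2
sum k=0..0:
  [0] +1/1 = 1
S = 1
C² = P²·S² = 1/2 ; C = +0.707107

+√(1/2) ≈ +0.707107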